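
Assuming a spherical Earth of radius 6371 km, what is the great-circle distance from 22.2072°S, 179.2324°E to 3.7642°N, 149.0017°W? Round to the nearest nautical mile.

Δλ = -149.0017 − 179.2324 = -328.2341°; wrapped into (−180°, 180°]: 31.7659°.
Δφ = 3.7642 − -22.2072 = 25.9714°.
a = sin²(Δφ/2) + cos φ₁ · cos φ₂ · sin²(Δλ/2) = 0.119685.
c = 2·atan2(√a, √(1−a)) = 0.70651 rad → d = 6371·c ≈ 4501.20 km ≈ 2430.46 nmi.

2430 nmi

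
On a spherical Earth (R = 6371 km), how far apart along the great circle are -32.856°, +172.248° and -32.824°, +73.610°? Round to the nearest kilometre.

8802 km

Δλ = 73.610 − 172.248 = -98.638°.
Δφ = -32.824 − -32.856 = 0.032°.
a = sin²(Δφ/2) + cos φ₁ · cos φ₂ · sin²(Δλ/2) = 0.405969.
c = 2·atan2(√a, √(1−a)) = 1.38161 rad → d = 6371·c ≈ 8802.23 km.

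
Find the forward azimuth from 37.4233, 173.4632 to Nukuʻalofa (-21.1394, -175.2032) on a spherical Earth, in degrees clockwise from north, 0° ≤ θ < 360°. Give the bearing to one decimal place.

Δλ = -175.2032 − 173.4632 = -348.6664°; wrapped into (−180°, 180°]: 11.3336°.
θ = atan2( sin Δλ · cos φ₂ , cos φ₁ · sin φ₂ − sin φ₁ · cos φ₂ · cos Δλ )
  = atan2(0.18330, -0.84216) = 167.721° → normalised to [0°, 360°): 167.721°.

167.7°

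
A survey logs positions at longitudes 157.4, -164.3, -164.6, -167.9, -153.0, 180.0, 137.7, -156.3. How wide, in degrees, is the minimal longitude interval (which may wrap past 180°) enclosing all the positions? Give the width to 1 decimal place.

Sort the longitudes: -167.9°, -164.6°, -164.3°, -156.3°, -153.0°, +137.7°, +157.4°, +180.0°.
Eastward gaps between consecutive values (wrapping around): 3.3°, 0.3°, 8.0°, 3.3°, 290.7°, 19.7°, 22.6°, 12.1°.
Largest gap = 290.7° ⇒ minimal covering band is its complement: 360° − 290.7° = 69.3°.
Band runs from +137.7° eastward to -153.0°, crossing the antimeridian.

69.3°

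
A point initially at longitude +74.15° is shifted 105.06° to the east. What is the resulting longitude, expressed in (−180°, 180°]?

Start at +74.15°; shift +105.06° → +179.21°.
+179.21° already lies in (−180°, 180°].

+179.21°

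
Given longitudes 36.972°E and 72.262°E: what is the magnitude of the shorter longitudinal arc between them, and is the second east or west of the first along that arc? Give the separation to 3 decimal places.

Raw difference: 72.262 − 36.972 = 35.29°.
Normalise into (−180°, 180°]: 35.29° stays 35.29°.
Positive ⇒ the second point lies to the east; separation 35.290°.

35.290° east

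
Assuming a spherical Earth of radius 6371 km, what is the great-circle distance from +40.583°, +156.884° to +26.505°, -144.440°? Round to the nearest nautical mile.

Δλ = -144.440 − 156.884 = -301.324°; wrapped into (−180°, 180°]: 58.676°.
Δφ = 26.505 − 40.583 = -14.078°.
a = sin²(Δφ/2) + cos φ₁ · cos φ₂ · sin²(Δλ/2) = 0.178173.
c = 2·atan2(√a, √(1−a)) = 0.87153 rad → d = 6371·c ≈ 5552.54 km ≈ 2998.13 nmi.

2998 nmi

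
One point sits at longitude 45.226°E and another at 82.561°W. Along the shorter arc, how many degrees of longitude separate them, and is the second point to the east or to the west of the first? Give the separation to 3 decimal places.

127.787° west

Raw difference: -82.561 − 45.226 = -127.787°.
Normalise into (−180°, 180°]: -127.787° stays -127.787°.
Negative ⇒ the second point lies to the west; separation 127.787°.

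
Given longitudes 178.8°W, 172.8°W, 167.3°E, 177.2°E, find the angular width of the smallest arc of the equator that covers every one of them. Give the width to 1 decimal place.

Sort the longitudes: -178.8°, -172.8°, +167.3°, +177.2°.
Eastward gaps between consecutive values (wrapping around): 6.0°, 340.1°, 9.9°, 4.0°.
Largest gap = 340.1° ⇒ minimal covering band is its complement: 360° − 340.1° = 19.9°.
Band runs from +167.3° eastward to -172.8°, crossing the antimeridian.

19.9°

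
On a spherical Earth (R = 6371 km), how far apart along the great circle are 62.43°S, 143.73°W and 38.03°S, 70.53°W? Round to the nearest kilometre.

5487 km

Δλ = -70.53 − -143.73 = 73.20°.
Δφ = -38.03 − -62.43 = 24.40°.
a = sin²(Δφ/2) + cos φ₁ · cos φ₂ · sin²(Δλ/2) = 0.174256.
c = 2·atan2(√a, √(1−a)) = 0.86125 rad → d = 6371·c ≈ 5487.04 km.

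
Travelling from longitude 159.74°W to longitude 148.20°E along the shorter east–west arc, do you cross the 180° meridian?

Naïve |148.20 − -159.74| = 307.94° > 180°, so the shorter arc goes the other way round — across 180°.
Signed shortest Δλ = ((148.20 − -159.74 + 180) mod 360) − 180 = -52.06°.
Going west by 52.06° from -159.74° passes through 180° before reaching +148.20°.

Yes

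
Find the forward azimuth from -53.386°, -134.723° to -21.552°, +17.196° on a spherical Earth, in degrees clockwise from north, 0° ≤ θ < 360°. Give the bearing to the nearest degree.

153°

Δλ = 17.196 − -134.723 = 151.919°.
θ = atan2( sin Δλ · cos φ₂ , cos φ₁ · sin φ₂ − sin φ₁ · cos φ₂ · cos Δλ )
  = atan2(0.43781, -0.87776) = 153.491° → normalised to [0°, 360°): 153.491°.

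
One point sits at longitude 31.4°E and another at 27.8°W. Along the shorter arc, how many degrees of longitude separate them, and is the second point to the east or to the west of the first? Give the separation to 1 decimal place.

Raw difference: -27.8 − 31.4 = -59.2°.
Normalise into (−180°, 180°]: -59.2° stays -59.2°.
Negative ⇒ the second point lies to the west; separation 59.2°.

59.2° west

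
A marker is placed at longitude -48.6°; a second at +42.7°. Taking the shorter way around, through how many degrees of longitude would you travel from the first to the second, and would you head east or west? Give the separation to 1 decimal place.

Raw difference: 42.7 − -48.6 = 91.3°.
Normalise into (−180°, 180°]: 91.3° stays 91.3°.
Positive ⇒ the second point lies to the east; separation 91.3°.

91.3° east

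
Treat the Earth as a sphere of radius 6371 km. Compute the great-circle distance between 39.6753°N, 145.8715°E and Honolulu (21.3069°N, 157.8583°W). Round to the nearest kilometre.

Δλ = -157.8583 − 145.8715 = -303.7298°; wrapped into (−180°, 180°]: 56.2702°.
Δφ = 21.3069 − 39.6753 = -18.3684°.
a = sin²(Δφ/2) + cos φ₁ · cos φ₂ · sin²(Δλ/2) = 0.184923.
c = 2·atan2(√a, √(1−a)) = 0.88904 rad → d = 6371·c ≈ 5664.10 km.

5664 km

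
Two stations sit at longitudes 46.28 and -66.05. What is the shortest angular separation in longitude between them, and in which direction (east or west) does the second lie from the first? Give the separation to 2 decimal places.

112.33° west

Raw difference: -66.05 − 46.28 = -112.33°.
Normalise into (−180°, 180°]: -112.33° stays -112.33°.
Negative ⇒ the second point lies to the west; separation 112.33°.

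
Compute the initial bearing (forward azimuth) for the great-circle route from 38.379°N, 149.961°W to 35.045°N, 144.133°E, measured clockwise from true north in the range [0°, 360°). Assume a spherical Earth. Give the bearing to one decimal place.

288.0°

Δλ = 144.133 − -149.961 = 294.094°; wrapped into (−180°, 180°]: -65.906°.
θ = atan2( sin Δλ · cos φ₂ , cos φ₁ · sin φ₂ − sin φ₁ · cos φ₂ · cos Δλ )
  = atan2(-0.74737, 0.24264) = -72.014° → normalised to [0°, 360°): 287.986°.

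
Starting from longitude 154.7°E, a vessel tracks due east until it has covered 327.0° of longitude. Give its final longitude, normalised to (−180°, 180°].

Start at +154.7°; shift +327.0° → +481.7°.
+481.7° lies outside (−180°, 180°]; subtract 360° → +121.7°.

121.7°E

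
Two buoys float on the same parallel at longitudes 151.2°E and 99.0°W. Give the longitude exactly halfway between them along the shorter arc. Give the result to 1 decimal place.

Signed shortest Δλ from +151.2° to -99.0° is +109.8°.
Midpoint longitude = +151.2° + (+109.8°)/2 = +151.2° + 54.9° = +206.1°.
Normalise into (−180°, 180°]: -153.9°.
(The naïve average (+151.2 + -99.0)/2 = 26.1° is on the wrong side of the globe.)

153.9°W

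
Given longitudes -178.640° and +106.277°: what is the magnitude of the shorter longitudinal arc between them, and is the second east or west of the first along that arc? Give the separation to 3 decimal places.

75.083° west

Raw difference: 106.277 − -178.640 = 284.917°.
Normalise into (−180°, 180°]: 284.917° − 360° = -75.083°.
Negative ⇒ the second point lies to the west; separation 75.083°.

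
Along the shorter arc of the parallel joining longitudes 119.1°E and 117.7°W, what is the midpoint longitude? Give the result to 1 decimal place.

179.3°W

Signed shortest Δλ from +119.1° to -117.7° is +123.2°.
Midpoint longitude = +119.1° + (+123.2°)/2 = +119.1° + 61.6° = +180.7°.
Normalise into (−180°, 180°]: -179.3°.
(The naïve average (+119.1 + -117.7)/2 = 0.7° is on the wrong side of the globe.)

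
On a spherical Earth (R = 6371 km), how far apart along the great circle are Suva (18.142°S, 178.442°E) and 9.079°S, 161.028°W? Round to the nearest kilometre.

2434 km

Δλ = -161.028 − 178.442 = -339.470°; wrapped into (−180°, 180°]: 20.530°.
Δφ = -9.079 − -18.142 = 9.063°.
a = sin²(Δφ/2) + cos φ₁ · cos φ₂ · sin²(Δλ/2) = 0.036041.
c = 2·atan2(√a, √(1−a)) = 0.38201 rad → d = 6371·c ≈ 2433.77 km.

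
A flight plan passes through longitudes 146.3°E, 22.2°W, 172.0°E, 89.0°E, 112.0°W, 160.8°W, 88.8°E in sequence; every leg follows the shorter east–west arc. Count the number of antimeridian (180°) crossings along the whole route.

Leg 1: +146.3° → -22.2°, shortest Δλ = -168.5° (west) — does not cross 180°.
Leg 2: -22.2° → +172.0°, shortest Δλ = -165.8° (west) — crosses 180°.
Leg 3: +172.0° → +89.0°, shortest Δλ = -83.0° (west) — does not cross 180°.
Leg 4: +89.0° → -112.0°, shortest Δλ = 159.0° (east) — crosses 180°.
Leg 5: -112.0° → -160.8°, shortest Δλ = -48.8° (west) — does not cross 180°.
Leg 6: -160.8° → +88.8°, shortest Δλ = -110.4° (west) — crosses 180°.
Total crossings: 3.

3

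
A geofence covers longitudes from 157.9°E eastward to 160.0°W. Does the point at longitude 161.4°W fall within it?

Yes

Band width going east from +157.9° to -160.0°: ((-160.0 − 157.9) mod 360) = 42.1°.
Offset of -161.4° east of the west edge: ((-161.4 − 157.9) mod 360) = 40.7°.
40.7° ≤ 42.1° ⇒ inside.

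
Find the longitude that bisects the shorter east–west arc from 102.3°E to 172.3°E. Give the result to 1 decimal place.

Signed shortest Δλ from +102.3° to +172.3° is +70.0°.
Midpoint longitude = +102.3° + (+70.0°)/2 = +102.3° + 35.0° = +137.3°.

137.3°E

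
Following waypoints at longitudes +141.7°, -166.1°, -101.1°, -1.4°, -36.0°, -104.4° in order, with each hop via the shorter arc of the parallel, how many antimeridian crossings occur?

1

Leg 1: +141.7° → -166.1°, shortest Δλ = 52.2° (east) — crosses 180°.
Leg 2: -166.1° → -101.1°, shortest Δλ = 65.0° (east) — does not cross 180°.
Leg 3: -101.1° → -1.4°, shortest Δλ = 99.7° (east) — does not cross 180°.
Leg 4: -1.4° → -36.0°, shortest Δλ = -34.6° (west) — does not cross 180°.
Leg 5: -36.0° → -104.4°, shortest Δλ = -68.4° (west) — does not cross 180°.
Total crossings: 1.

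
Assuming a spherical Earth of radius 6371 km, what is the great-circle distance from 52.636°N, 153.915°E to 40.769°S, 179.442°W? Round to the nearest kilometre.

Δλ = -179.442 − 153.915 = -333.357°; wrapped into (−180°, 180°]: 26.643°.
Δφ = -40.769 − 52.636 = -93.405°.
a = sin²(Δφ/2) + cos φ₁ · cos φ₂ · sin²(Δλ/2) = 0.554098.
c = 2·atan2(√a, √(1−a)) = 1.67921 rad → d = 6371·c ≈ 10698.22 km.

10698 km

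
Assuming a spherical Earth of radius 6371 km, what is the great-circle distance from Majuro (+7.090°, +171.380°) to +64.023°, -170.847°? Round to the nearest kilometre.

6487 km

Δλ = -170.847 − 171.380 = -342.227°; wrapped into (−180°, 180°]: 17.773°.
Δφ = 64.023 − 7.090 = 56.933°.
a = sin²(Δφ/2) + cos φ₁ · cos φ₂ · sin²(Δλ/2) = 0.237563.
c = 2·atan2(√a, √(1−a)) = 1.01823 rad → d = 6371·c ≈ 6487.14 km.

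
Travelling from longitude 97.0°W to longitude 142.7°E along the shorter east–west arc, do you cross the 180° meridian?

Yes

Naïve |142.7 − -97.0| = 239.7° > 180°, so the shorter arc goes the other way round — across 180°.
Signed shortest Δλ = ((142.7 − -97.0 + 180) mod 360) − 180 = -120.3°.
Going west by 120.3° from -97.0° passes through 180° before reaching +142.7°.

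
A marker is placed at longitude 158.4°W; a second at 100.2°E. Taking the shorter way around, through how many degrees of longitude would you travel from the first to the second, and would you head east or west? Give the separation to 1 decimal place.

101.4° west

Raw difference: 100.2 − -158.4 = 258.6°.
Normalise into (−180°, 180°]: 258.6° − 360° = -101.4°.
Negative ⇒ the second point lies to the west; separation 101.4°.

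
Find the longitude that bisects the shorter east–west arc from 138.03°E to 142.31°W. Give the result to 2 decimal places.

Signed shortest Δλ from +138.03° to -142.31° is +79.66°.
Midpoint longitude = +138.03° + (+79.66°)/2 = +138.03° + 39.83° = +177.86°.
(The naïve average (+138.03 + -142.31)/2 = -2.14° is on the wrong side of the globe.)

177.86°E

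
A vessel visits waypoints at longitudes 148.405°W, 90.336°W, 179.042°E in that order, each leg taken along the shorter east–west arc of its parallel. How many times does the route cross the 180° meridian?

Leg 1: -148.405° → -90.336°, shortest Δλ = 58.069° (east) — does not cross 180°.
Leg 2: -90.336° → +179.042°, shortest Δλ = -90.622° (west) — crosses 180°.
Total crossings: 1.

1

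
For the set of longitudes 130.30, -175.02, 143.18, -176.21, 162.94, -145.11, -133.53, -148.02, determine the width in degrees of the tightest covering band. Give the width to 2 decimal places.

Sort the longitudes: -176.21°, -175.02°, -148.02°, -145.11°, -133.53°, +130.30°, +143.18°, +162.94°.
Eastward gaps between consecutive values (wrapping around): 1.19°, 27.00°, 2.91°, 11.58°, 263.83°, 12.88°, 19.76°, 20.85°.
Largest gap = 263.83° ⇒ minimal covering band is its complement: 360° − 263.83° = 96.17°.
Band runs from +130.30° eastward to -133.53°, crossing the antimeridian.

96.17°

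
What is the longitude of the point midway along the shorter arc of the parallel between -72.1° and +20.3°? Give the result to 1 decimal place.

-25.9°

Signed shortest Δλ from -72.1° to +20.3° is +92.4°.
Midpoint longitude = -72.1° + (+92.4°)/2 = -72.1° + 46.2° = -25.9°.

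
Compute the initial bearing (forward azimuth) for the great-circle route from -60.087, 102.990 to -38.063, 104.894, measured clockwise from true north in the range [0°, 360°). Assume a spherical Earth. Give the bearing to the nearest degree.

Δλ = 104.894 − 102.990 = 1.904°.
θ = atan2( sin Δλ · cos φ₂ , cos φ₁ · sin φ₂ − sin φ₁ · cos φ₂ · cos Δλ )
  = atan2(0.02616, 0.37462) = 3.994° → normalised to [0°, 360°): 3.994°.

4°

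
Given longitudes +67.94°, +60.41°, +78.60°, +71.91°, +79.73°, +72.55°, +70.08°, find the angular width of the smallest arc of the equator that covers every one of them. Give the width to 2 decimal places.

Sort the longitudes: +60.41°, +67.94°, +70.08°, +71.91°, +72.55°, +78.60°, +79.73°.
Eastward gaps between consecutive values (wrapping around): 7.53°, 2.14°, 1.83°, 0.64°, 6.05°, 1.13°, 340.68°.
Largest gap = 340.68° ⇒ minimal covering band is its complement: 360° − 340.68° = 19.32°.
Band runs from +60.41° eastward to +79.73°.

19.32°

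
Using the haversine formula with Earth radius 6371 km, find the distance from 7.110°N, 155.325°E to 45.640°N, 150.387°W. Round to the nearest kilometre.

6720 km

Δλ = -150.387 − 155.325 = -305.712°; wrapped into (−180°, 180°]: 54.288°.
Δφ = 45.640 − 7.110 = 38.530°.
a = sin²(Δφ/2) + cos φ₁ · cos φ₂ · sin²(Δλ/2) = 0.253267.
c = 2·atan2(√a, √(1−a)) = 1.05473 rad → d = 6371·c ≈ 6719.66 km.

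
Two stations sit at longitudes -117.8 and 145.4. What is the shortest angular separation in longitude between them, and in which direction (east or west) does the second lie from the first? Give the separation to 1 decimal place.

Raw difference: 145.4 − -117.8 = 263.2°.
Normalise into (−180°, 180°]: 263.2° − 360° = -96.8°.
Negative ⇒ the second point lies to the west; separation 96.8°.

96.8° west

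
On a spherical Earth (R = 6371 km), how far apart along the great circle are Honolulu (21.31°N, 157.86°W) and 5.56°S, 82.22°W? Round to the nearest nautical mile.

Δλ = -82.22 − -157.86 = 75.64°.
Δφ = -5.56 − 21.31 = -26.87°.
a = sin²(Δφ/2) + cos φ₁ · cos φ₂ · sin²(Δλ/2) = 0.402621.
c = 2·atan2(√a, √(1−a)) = 1.37478 rad → d = 6371·c ≈ 8758.75 km ≈ 4729.35 nmi.

4729 nmi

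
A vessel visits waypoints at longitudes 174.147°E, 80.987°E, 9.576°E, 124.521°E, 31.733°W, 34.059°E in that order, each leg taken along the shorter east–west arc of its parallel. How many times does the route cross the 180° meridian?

Leg 1: +174.147° → +80.987°, shortest Δλ = -93.16° (west) — does not cross 180°.
Leg 2: +80.987° → +9.576°, shortest Δλ = -71.411° (west) — does not cross 180°.
Leg 3: +9.576° → +124.521°, shortest Δλ = 114.945° (east) — does not cross 180°.
Leg 4: +124.521° → -31.733°, shortest Δλ = -156.254° (west) — does not cross 180°.
Leg 5: -31.733° → +34.059°, shortest Δλ = 65.792° (east) — does not cross 180°.
Total crossings: 0.

0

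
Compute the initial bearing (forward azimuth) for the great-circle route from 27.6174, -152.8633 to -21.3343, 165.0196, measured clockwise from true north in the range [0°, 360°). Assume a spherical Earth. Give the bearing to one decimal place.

Δλ = 165.0196 − -152.8633 = 317.8829°; wrapped into (−180°, 180°]: -42.1171°.
θ = atan2( sin Δλ · cos φ₂ , cos φ₁ · sin φ₂ − sin φ₁ · cos φ₂ · cos Δλ )
  = atan2(-0.62469, -0.64266) = -135.812° → normalised to [0°, 360°): 224.188°.

224.2°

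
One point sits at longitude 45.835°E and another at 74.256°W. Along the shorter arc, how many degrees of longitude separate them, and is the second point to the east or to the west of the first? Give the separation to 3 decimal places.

120.091° west

Raw difference: -74.256 − 45.835 = -120.091°.
Normalise into (−180°, 180°]: -120.091° stays -120.091°.
Negative ⇒ the second point lies to the west; separation 120.091°.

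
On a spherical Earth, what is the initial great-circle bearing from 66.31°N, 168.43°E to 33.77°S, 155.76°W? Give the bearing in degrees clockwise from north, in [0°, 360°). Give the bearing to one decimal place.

Δλ = -155.76 − 168.43 = -324.19°; wrapped into (−180°, 180°]: 35.81°.
θ = atan2( sin Δλ · cos φ₂ , cos φ₁ · sin φ₂ − sin φ₁ · cos φ₂ · cos Δλ )
  = atan2(0.48638, -0.84066) = 149.948° → normalised to [0°, 360°): 149.948°.

149.9°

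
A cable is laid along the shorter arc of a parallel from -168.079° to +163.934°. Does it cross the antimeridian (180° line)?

Yes

Naïve |163.934 − -168.079| = 332.013° > 180°, so the shorter arc goes the other way round — across 180°.
Signed shortest Δλ = ((163.934 − -168.079 + 180) mod 360) − 180 = -27.987°.
Going west by 27.987° from -168.079° passes through 180° before reaching +163.934°.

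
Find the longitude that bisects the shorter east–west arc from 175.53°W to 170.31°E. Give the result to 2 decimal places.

177.39°E

Signed shortest Δλ from -175.53° to +170.31° is -14.16°.
Midpoint longitude = -175.53° + (-14.16°)/2 = -175.53° − 7.08° = -182.61°.
Normalise into (−180°, 180°]: +177.39°.
(The naïve average (-175.53 + +170.31)/2 = -2.61° is on the wrong side of the globe.)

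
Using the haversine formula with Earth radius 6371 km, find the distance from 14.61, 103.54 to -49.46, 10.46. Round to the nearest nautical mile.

Δλ = 10.46 − 103.54 = -93.08°.
Δφ = -49.46 − 14.61 = -64.07°.
a = sin²(Δφ/2) + cos φ₁ · cos φ₂ · sin²(Δλ/2) = 0.612742.
c = 2·atan2(√a, √(1−a)) = 1.79824 rad → d = 6371·c ≈ 11456.56 km ≈ 6186.05 nmi.

6186 nmi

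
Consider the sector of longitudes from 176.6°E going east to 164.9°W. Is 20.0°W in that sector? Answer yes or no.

Band width going east from +176.6° to -164.9°: ((-164.9 − 176.6) mod 360) = 18.5°.
Offset of -20.0° east of the west edge: ((-20.0 − 176.6) mod 360) = 163.4°.
163.4° > 18.5° ⇒ outside.

No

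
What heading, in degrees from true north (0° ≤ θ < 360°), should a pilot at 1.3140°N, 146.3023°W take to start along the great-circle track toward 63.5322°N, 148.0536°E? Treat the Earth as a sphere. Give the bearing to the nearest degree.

335°

Δλ = 148.0536 − -146.3023 = 294.3559°; wrapped into (−180°, 180°]: -65.6441°.
θ = atan2( sin Δλ · cos φ₂ , cos φ₁ · sin φ₂ − sin φ₁ · cos φ₂ · cos Δλ )
  = atan2(-0.40603, 0.89073) = -24.505° → normalised to [0°, 360°): 335.495°.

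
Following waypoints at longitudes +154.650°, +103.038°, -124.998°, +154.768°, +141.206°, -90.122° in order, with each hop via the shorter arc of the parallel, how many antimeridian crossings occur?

3

Leg 1: +154.650° → +103.038°, shortest Δλ = -51.612° (west) — does not cross 180°.
Leg 2: +103.038° → -124.998°, shortest Δλ = 131.964° (east) — crosses 180°.
Leg 3: -124.998° → +154.768°, shortest Δλ = -80.234° (west) — crosses 180°.
Leg 4: +154.768° → +141.206°, shortest Δλ = -13.562° (west) — does not cross 180°.
Leg 5: +141.206° → -90.122°, shortest Δλ = 128.672° (east) — crosses 180°.
Total crossings: 3.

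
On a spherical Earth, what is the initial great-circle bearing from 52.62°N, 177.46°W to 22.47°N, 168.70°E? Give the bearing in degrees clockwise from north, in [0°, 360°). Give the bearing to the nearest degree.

Δλ = 168.70 − -177.46 = 346.16°; wrapped into (−180°, 180°]: -13.84°.
θ = atan2( sin Δλ · cos φ₂ , cos φ₁ · sin φ₂ − sin φ₁ · cos φ₂ · cos Δλ )
  = atan2(-0.22105, -0.48095) = -155.316° → normalised to [0°, 360°): 204.684°.

205°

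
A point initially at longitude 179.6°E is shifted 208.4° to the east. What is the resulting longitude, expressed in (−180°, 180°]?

Start at +179.6°; shift +208.4° → +388.0°.
+388.0° lies outside (−180°, 180°]; subtract 360° → +28.0°.

28.0°E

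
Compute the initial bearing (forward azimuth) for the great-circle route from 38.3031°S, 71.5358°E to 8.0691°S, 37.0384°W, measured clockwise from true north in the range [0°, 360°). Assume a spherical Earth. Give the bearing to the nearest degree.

252°

Δλ = -37.0384 − 71.5358 = -108.5742°.
θ = atan2( sin Δλ · cos φ₂ , cos φ₁ · sin φ₂ − sin φ₁ · cos φ₂ · cos Δλ )
  = atan2(-0.93853, -0.30563) = -108.038° → normalised to [0°, 360°): 251.962°.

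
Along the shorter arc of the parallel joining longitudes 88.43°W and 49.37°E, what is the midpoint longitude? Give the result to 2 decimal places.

19.53°W

Signed shortest Δλ from -88.43° to +49.37° is +137.80°.
Midpoint longitude = -88.43° + (+137.80°)/2 = -88.43° + 68.90° = -19.53°.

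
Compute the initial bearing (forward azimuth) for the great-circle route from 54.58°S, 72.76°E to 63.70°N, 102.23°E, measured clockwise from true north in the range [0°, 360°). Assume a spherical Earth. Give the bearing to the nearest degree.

15°

Δλ = 102.23 − 72.76 = 29.47°.
θ = atan2( sin Δλ · cos φ₂ , cos φ₁ · sin φ₂ − sin φ₁ · cos φ₂ · cos Δλ )
  = atan2(0.21798, 0.83393) = 14.649° → normalised to [0°, 360°): 14.649°.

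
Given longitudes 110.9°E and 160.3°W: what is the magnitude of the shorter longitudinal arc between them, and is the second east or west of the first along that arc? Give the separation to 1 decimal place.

Raw difference: -160.3 − 110.9 = -271.2°.
Normalise into (−180°, 180°]: -271.2° + 360° = 88.8°.
Positive ⇒ the second point lies to the east; separation 88.8°.

88.8° east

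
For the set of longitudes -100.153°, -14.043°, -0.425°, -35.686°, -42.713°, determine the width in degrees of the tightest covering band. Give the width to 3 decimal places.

99.728°

Sort the longitudes: -100.153°, -42.713°, -35.686°, -14.043°, -0.425°.
Eastward gaps between consecutive values (wrapping around): 57.440°, 7.027°, 21.643°, 13.618°, 260.272°.
Largest gap = 260.272° ⇒ minimal covering band is its complement: 360° − 260.272° = 99.728°.
Band runs from -100.153° eastward to -0.425°.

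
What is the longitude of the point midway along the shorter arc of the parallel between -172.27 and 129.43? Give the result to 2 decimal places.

Signed shortest Δλ from -172.27° to +129.43° is -58.30°.
Midpoint longitude = -172.27° + (-58.30°)/2 = -172.27° − 29.15° = -201.42°.
Normalise into (−180°, 180°]: +158.58°.
(The naïve average (-172.27 + +129.43)/2 = -21.42° is on the wrong side of the globe.)

+158.58°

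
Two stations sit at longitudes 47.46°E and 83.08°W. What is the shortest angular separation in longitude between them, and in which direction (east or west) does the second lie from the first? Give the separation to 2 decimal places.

130.54° west

Raw difference: -83.08 − 47.46 = -130.54°.
Normalise into (−180°, 180°]: -130.54° stays -130.54°.
Negative ⇒ the second point lies to the west; separation 130.54°.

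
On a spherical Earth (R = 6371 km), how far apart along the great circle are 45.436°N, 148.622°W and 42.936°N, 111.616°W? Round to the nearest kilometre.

2938 km

Δλ = -111.616 − -148.622 = 37.006°.
Δφ = 42.936 − 45.436 = -2.500°.
a = sin²(Δφ/2) + cos φ₁ · cos φ₂ · sin²(Δλ/2) = 0.052215.
c = 2·atan2(√a, √(1−a)) = 0.46109 rad → d = 6371·c ≈ 2937.59 km.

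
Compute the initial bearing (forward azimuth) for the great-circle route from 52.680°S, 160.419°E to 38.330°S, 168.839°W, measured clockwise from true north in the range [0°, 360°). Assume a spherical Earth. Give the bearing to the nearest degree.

68°

Δλ = -168.839 − 160.419 = -329.258°; wrapped into (−180°, 180°]: 30.742°.
θ = atan2( sin Δλ · cos φ₂ , cos φ₁ · sin φ₂ − sin φ₁ · cos φ₂ · cos Δλ )
  = atan2(0.40099, 0.16018) = 68.225° → normalised to [0°, 360°): 68.225°.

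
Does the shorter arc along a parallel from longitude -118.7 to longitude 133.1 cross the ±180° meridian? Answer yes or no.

Naïve |133.1 − -118.7| = 251.8° > 180°, so the shorter arc goes the other way round — across 180°.
Signed shortest Δλ = ((133.1 − -118.7 + 180) mod 360) − 180 = -108.2°.
Going west by 108.2° from -118.7° passes through 180° before reaching +133.1°.

Yes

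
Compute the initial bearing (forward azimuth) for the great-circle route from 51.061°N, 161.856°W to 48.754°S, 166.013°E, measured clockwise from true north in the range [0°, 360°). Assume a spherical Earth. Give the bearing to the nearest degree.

201°

Δλ = 166.013 − -161.856 = 327.869°; wrapped into (−180°, 180°]: -32.131°.
θ = atan2( sin Δλ · cos φ₂ , cos φ₁ · sin φ₂ − sin φ₁ · cos φ₂ · cos Δλ )
  = atan2(-0.35065, -0.90682) = -158.859° → normalised to [0°, 360°): 201.141°.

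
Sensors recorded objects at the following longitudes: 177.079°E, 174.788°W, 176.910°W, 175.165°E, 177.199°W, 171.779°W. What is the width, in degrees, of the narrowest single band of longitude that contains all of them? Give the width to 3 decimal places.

13.056°

Sort the longitudes: -177.199°, -176.910°, -174.788°, -171.779°, +175.165°, +177.079°.
Eastward gaps between consecutive values (wrapping around): 0.289°, 2.122°, 3.009°, 346.944°, 1.914°, 5.722°.
Largest gap = 346.944° ⇒ minimal covering band is its complement: 360° − 346.944° = 13.056°.
Band runs from +175.165° eastward to -171.779°, crossing the antimeridian.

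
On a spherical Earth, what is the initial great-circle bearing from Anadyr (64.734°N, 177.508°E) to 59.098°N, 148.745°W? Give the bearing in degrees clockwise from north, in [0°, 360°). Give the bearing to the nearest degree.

Δλ = -148.745 − 177.508 = -326.253°; wrapped into (−180°, 180°]: 33.747°.
θ = atan2( sin Δλ · cos φ₂ , cos φ₁ · sin φ₂ − sin φ₁ · cos φ₂ · cos Δλ )
  = atan2(0.28530, -0.01995) = 94.000° → normalised to [0°, 360°): 94.000°.

94°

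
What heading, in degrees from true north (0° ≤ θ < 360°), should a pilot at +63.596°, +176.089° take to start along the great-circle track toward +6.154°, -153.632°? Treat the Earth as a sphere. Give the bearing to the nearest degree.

Δλ = -153.632 − 176.089 = -329.721°; wrapped into (−180°, 180°]: 30.279°.
θ = atan2( sin Δλ · cos φ₂ , cos φ₁ · sin φ₂ − sin φ₁ · cos φ₂ · cos Δλ )
  = atan2(0.50131, -0.72136) = 145.203° → normalised to [0°, 360°): 145.203°.

145°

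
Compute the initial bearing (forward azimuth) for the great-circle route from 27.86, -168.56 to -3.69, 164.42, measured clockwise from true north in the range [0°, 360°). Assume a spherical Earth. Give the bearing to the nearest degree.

Δλ = 164.42 − -168.56 = 332.98°; wrapped into (−180°, 180°]: -27.02°.
θ = atan2( sin Δλ · cos φ₂ , cos φ₁ · sin φ₂ − sin φ₁ · cos φ₂ · cos Δλ )
  = atan2(-0.45336, -0.47234) = -136.175° → normalised to [0°, 360°): 223.825°.

224°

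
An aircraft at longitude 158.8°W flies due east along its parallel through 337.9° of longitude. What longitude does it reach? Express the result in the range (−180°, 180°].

179.1°E

Start at -158.8°; shift +337.9° → +179.1°.
+179.1° already lies in (−180°, 180°].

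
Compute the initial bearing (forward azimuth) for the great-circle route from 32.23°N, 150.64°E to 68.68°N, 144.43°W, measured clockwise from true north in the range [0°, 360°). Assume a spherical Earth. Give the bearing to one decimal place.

Δλ = -144.43 − 150.64 = -295.07°; wrapped into (−180°, 180°]: 64.93°.
θ = atan2( sin Δλ · cos φ₂ , cos φ₁ · sin φ₂ − sin φ₁ · cos φ₂ · cos Δλ )
  = atan2(0.32932, 0.70586) = 25.012° → normalised to [0°, 360°): 25.012°.

25.0°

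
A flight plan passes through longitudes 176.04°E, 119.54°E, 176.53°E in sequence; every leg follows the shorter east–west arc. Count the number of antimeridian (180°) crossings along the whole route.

Leg 1: +176.04° → +119.54°, shortest Δλ = -56.5° (west) — does not cross 180°.
Leg 2: +119.54° → +176.53°, shortest Δλ = 56.99° (east) — does not cross 180°.
Total crossings: 0.

0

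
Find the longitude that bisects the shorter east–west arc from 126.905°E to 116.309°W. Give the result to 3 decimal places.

Signed shortest Δλ from +126.905° to -116.309° is +116.786°.
Midpoint longitude = +126.905° + (+116.786°)/2 = +126.905° + 58.393° = +185.298°.
Normalise into (−180°, 180°]: -174.702°.
(The naïve average (+126.905 + -116.309)/2 = 5.298° is on the wrong side of the globe.)

174.702°W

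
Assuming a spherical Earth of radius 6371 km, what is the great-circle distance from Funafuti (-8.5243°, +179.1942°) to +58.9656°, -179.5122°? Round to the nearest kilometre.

Δλ = -179.5122 − 179.1942 = -358.7064°; wrapped into (−180°, 180°]: 1.2936°.
Δφ = 58.9656 − -8.5243 = 67.4899°.
a = sin²(Δφ/2) + cos φ₁ · cos φ₂ · sin²(Δλ/2) = 0.308642.
c = 2·atan2(√a, √(1−a)) = 1.17806 rad → d = 6371·c ≈ 7505.43 km.

7505 km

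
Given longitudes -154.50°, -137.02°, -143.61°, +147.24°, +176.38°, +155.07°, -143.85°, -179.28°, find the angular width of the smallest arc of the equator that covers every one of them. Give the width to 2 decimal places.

Sort the longitudes: -179.28°, -154.50°, -143.85°, -143.61°, -137.02°, +147.24°, +155.07°, +176.38°.
Eastward gaps between consecutive values (wrapping around): 24.78°, 10.65°, 0.24°, 6.59°, 284.26°, 7.83°, 21.31°, 4.34°.
Largest gap = 284.26° ⇒ minimal covering band is its complement: 360° − 284.26° = 75.74°.
Band runs from +147.24° eastward to -137.02°, crossing the antimeridian.

75.74°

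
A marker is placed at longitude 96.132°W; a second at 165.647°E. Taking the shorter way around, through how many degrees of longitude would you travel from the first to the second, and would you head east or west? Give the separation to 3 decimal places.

Raw difference: 165.647 − -96.132 = 261.779°.
Normalise into (−180°, 180°]: 261.779° − 360° = -98.221°.
Negative ⇒ the second point lies to the west; separation 98.221°.

98.221° west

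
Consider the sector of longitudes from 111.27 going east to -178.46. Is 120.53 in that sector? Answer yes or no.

Yes

Band width going east from +111.27° to -178.46°: ((-178.46 − 111.27) mod 360) = 70.27°.
Offset of +120.53° east of the west edge: ((120.53 − 111.27) mod 360) = 9.26°.
9.26° ≤ 70.27° ⇒ inside.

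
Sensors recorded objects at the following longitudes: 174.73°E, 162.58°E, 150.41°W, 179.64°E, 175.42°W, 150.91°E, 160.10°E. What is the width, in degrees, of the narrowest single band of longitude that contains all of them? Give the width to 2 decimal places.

Sort the longitudes: -175.42°, -150.41°, +150.91°, +160.10°, +162.58°, +174.73°, +179.64°.
Eastward gaps between consecutive values (wrapping around): 25.01°, 301.32°, 9.19°, 2.48°, 12.15°, 4.91°, 4.94°.
Largest gap = 301.32° ⇒ minimal covering band is its complement: 360° − 301.32° = 58.68°.
Band runs from +150.91° eastward to -150.41°, crossing the antimeridian.

58.68°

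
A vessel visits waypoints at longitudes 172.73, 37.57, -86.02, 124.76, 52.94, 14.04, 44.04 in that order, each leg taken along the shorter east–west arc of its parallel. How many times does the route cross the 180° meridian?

1

Leg 1: +172.73° → +37.57°, shortest Δλ = -135.16° (west) — does not cross 180°.
Leg 2: +37.57° → -86.02°, shortest Δλ = -123.59° (west) — does not cross 180°.
Leg 3: -86.02° → +124.76°, shortest Δλ = -149.22° (west) — crosses 180°.
Leg 4: +124.76° → +52.94°, shortest Δλ = -71.82° (west) — does not cross 180°.
Leg 5: +52.94° → +14.04°, shortest Δλ = -38.9° (west) — does not cross 180°.
Leg 6: +14.04° → +44.04°, shortest Δλ = 30.0° (east) — does not cross 180°.
Total crossings: 1.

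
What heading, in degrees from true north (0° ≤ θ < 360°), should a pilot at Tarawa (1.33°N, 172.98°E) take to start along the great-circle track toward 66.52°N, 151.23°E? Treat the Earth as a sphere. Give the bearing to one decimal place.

350.8°

Δλ = 151.23 − 172.98 = -21.75°.
θ = atan2( sin Δλ · cos φ₂ , cos φ₁ · sin φ₂ − sin φ₁ · cos φ₂ · cos Δλ )
  = atan2(-0.14764, 0.90836) = -9.232° → normalised to [0°, 360°): 350.768°.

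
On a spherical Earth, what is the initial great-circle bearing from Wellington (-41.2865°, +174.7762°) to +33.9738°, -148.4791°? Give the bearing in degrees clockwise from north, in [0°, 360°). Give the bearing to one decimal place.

Δλ = -148.4791 − 174.7762 = -323.2553°; wrapped into (−180°, 180°]: 36.7447°.
θ = atan2( sin Δλ · cos φ₂ , cos φ₁ · sin φ₂ − sin φ₁ · cos φ₂ · cos Δλ )
  = atan2(0.49613, 0.85837) = 30.027° → normalised to [0°, 360°): 30.027°.

30.0°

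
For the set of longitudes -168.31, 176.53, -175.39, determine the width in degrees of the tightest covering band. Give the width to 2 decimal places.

15.16°

Sort the longitudes: -175.39°, -168.31°, +176.53°.
Eastward gaps between consecutive values (wrapping around): 7.08°, 344.84°, 8.08°.
Largest gap = 344.84° ⇒ minimal covering band is its complement: 360° − 344.84° = 15.16°.
Band runs from +176.53° eastward to -168.31°, crossing the antimeridian.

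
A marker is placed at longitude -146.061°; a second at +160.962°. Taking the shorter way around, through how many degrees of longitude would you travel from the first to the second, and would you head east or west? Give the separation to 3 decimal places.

Raw difference: 160.962 − -146.061 = 307.023°.
Normalise into (−180°, 180°]: 307.023° − 360° = -52.977°.
Negative ⇒ the second point lies to the west; separation 52.977°.

52.977° west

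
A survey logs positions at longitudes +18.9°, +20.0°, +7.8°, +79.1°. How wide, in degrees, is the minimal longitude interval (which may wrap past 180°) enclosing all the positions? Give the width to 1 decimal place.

Sort the longitudes: +7.8°, +18.9°, +20.0°, +79.1°.
Eastward gaps between consecutive values (wrapping around): 11.1°, 1.1°, 59.1°, 288.7°.
Largest gap = 288.7° ⇒ minimal covering band is its complement: 360° − 288.7° = 71.3°.
Band runs from +7.8° eastward to +79.1°.

71.3°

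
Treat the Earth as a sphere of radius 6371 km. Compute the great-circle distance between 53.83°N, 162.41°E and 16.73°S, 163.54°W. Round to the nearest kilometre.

Δλ = -163.54 − 162.41 = -325.95°; wrapped into (−180°, 180°]: 34.05°.
Δφ = -16.73 − 53.83 = -70.56°.
a = sin²(Δφ/2) + cos φ₁ · cos φ₂ · sin²(Δλ/2) = 0.382042.
c = 2·atan2(√a, √(1−a)) = 1.33264 rad → d = 6371·c ≈ 8490.22 km.

8490 km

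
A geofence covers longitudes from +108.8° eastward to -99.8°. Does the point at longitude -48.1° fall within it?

No

Band width going east from +108.8° to -99.8°: ((-99.8 − 108.8) mod 360) = 151.4°.
Offset of -48.1° east of the west edge: ((-48.1 − 108.8) mod 360) = 203.1°.
203.1° > 151.4° ⇒ outside.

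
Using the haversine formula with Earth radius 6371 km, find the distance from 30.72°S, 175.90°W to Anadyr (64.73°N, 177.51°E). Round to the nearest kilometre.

Δλ = 177.51 − -175.90 = 353.41°; wrapped into (−180°, 180°]: -6.59°.
Δφ = 64.73 − -30.72 = 95.45°.
a = sin²(Δφ/2) + cos φ₁ · cos φ₂ · sin²(Δλ/2) = 0.548701.
c = 2·atan2(√a, √(1−a)) = 1.66835 rad → d = 6371·c ≈ 10629.08 km.

10629 km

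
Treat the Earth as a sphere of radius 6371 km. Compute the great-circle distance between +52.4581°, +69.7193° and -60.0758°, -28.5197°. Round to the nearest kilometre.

15228 km

Δλ = -28.5197 − 69.7193 = -98.2390°.
Δφ = -60.0758 − 52.4581 = -112.5339°.
a = sin²(Δφ/2) + cos φ₁ · cos φ₂ · sin²(Δλ/2) = 0.865381.
c = 2·atan2(√a, √(1−a)) = 2.39023 rad → d = 6371·c ≈ 15228.18 km.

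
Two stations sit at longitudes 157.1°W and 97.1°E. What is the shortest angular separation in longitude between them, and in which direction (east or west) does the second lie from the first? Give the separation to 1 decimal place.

105.8° west

Raw difference: 97.1 − -157.1 = 254.2°.
Normalise into (−180°, 180°]: 254.2° − 360° = -105.8°.
Negative ⇒ the second point lies to the west; separation 105.8°.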